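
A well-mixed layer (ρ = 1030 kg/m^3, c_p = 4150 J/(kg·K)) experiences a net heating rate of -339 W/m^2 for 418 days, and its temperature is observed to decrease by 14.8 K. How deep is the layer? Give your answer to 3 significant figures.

Heat input Q = F Δt = -339 × 3.61×10^7 s = -1.22×10^10 J/m².
Required areal heat capacity C = Q / ΔT = 8.27×10^8 J/(m²·K).
Depth D = C / (ρ c_p) = 8.27×10^8 / (1030 × 4150) = 194 m.

194 m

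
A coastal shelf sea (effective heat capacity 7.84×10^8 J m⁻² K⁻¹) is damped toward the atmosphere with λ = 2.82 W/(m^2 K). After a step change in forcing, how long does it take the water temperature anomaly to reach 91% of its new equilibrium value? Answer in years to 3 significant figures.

Areal heat capacity C = 7.84×10^8 J m⁻² K⁻¹ (given).
τ = C / λ = 7.84×10^8 / 2.82 = 2.78×10^8 s.
Fraction reached: 1 − e^(−t/τ) = 0.91 ⇒ t = −τ ln(1 − 0.91) = τ × 2.41.
t = 6.69×10^8 s = 21.2 years.

21.2 years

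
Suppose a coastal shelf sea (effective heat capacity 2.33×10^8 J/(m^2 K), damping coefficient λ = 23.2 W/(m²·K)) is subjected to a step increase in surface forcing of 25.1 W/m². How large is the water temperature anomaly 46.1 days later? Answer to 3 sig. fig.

Areal heat capacity C = 2.33×10^8 J/(m^2 K) (given).
τ = C / λ = 2.33×10^8 / 23.2 = 1.00×10^7 s.
Equilibrium anomaly ΔT_eq = F / λ = 25.1 / 23.2 = 1.08 K.
t = 46.1 days = 3.98×10^6 s, so t/τ = 0.397.
ΔT(t) = ΔT_eq (1 − e^(−t/τ)) = 1.08 × (1 − e^−0.397) = 0.354 K.

0.354 K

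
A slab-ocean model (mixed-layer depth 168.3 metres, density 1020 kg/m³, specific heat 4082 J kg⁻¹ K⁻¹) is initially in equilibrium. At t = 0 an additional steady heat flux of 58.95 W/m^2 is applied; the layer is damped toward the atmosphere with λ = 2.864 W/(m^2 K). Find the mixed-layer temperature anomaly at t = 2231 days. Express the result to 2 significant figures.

11 K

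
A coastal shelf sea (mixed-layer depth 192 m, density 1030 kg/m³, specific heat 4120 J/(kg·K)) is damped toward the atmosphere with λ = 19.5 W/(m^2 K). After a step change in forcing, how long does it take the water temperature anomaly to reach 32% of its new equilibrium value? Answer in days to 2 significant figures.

Areal heat capacity C = ρ c_p D = 1030 × 4120 × 192 = 8.15×10^8 J/(m²·K).
τ = C / λ = 8.15×10^8 / 19.5 = 4.18×10^7 s.
Fraction reached: 1 − e^(−t/τ) = 0.32 ⇒ t = −τ ln(1 − 0.32) = τ × 0.386.
t = 1.61×10^7 s = 187 days.

190 days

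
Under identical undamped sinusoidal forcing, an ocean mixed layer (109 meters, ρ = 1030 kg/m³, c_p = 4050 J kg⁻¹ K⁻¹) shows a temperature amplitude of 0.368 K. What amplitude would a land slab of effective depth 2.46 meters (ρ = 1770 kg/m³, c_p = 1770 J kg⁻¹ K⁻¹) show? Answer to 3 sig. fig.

21.7 K

C_ocean = 4.55×10^8 J/(m²·K); C_land = 7.71×10^6 J/(m²·K).
A ∝ 1/C ⇒ A_land = A_ocean × C_ocean/C_land = 0.368 × 59.0 = 21.7 K.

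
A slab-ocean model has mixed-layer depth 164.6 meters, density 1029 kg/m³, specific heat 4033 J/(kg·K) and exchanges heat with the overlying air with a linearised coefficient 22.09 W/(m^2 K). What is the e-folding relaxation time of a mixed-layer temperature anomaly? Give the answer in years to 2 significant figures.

Areal heat capacity C = ρ c_p D = 1029 × 4033 × 164.6 = 6.83×10^8 J m⁻² K⁻¹.
Relaxation time τ = C / λ = 6.83×10^8 / 22.09 = 3.09×10^7 s.
In years: 3.09×10^7 s / (3.156×10^7 s/year) = 0.980 years.

0.98 years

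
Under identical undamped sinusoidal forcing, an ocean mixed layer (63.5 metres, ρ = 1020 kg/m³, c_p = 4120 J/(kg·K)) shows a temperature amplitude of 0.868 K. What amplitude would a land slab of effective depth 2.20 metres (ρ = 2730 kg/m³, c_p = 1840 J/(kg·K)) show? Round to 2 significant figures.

C_ocean = 2.67×10^8 J/(m²·K); C_land = 1.11×10^7 J/(m²·K).
A ∝ 1/C ⇒ A_land = A_ocean × C_ocean/C_land = 0.868 × 24.1 = 21.0 K.

21 K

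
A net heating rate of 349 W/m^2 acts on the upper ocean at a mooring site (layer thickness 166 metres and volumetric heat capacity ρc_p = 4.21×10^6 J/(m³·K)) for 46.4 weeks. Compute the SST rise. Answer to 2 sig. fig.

14 K

Areal heat capacity C = ρc_p × D = 4.21×10^6 × 166 = 6.99×10^8 J/(m²·K).
Net heat input Q = F Δt = 349 × (46.4 weeks × 6.048×10^5 s/week) = 9.79×10^9 J/m².
ΔT = Q / C = 9.79×10^9 / 6.99×10^8 = 14.0 K.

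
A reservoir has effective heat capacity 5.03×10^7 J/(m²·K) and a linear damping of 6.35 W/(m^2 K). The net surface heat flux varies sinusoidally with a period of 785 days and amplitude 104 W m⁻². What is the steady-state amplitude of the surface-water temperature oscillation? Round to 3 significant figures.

Areal heat capacity C = 5.03×10^7 J/(m²·K) (given).
Angular frequency ω = 2π / T = 2π / 6.78×10^7 s = 9.26×10^-8 s⁻¹.
√((Cω)² + λ²) = √((4.66)² + 6.35²) = 7.88 W/(m²·K).
Amplitude A = F₀ / √((Cω)²+λ²) = 104 / 7.88 = 13.2 K.

13.2 K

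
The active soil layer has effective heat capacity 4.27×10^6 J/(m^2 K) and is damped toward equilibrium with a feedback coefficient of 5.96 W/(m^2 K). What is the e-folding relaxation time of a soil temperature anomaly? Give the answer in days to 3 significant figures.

8.29 days

Areal heat capacity C = 4.27×10^6 J/(m^2 K) (given).
Relaxation time τ = C / λ = 4.27×10^6 / 5.96 = 7.16×10^5 s.
In days: 7.16×10^5 s / (86400 s/day) = 8.29 days.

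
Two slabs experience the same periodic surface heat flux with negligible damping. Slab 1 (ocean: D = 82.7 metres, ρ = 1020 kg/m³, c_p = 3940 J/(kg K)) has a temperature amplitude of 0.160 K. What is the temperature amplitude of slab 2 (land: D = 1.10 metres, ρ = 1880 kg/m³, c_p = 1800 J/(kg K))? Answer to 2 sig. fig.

14 K

C_ocean = 3.32×10^8 J/(m²·K); C_land = 3.72×10^6 J/(m²·K).
A ∝ 1/C ⇒ A_land = A_ocean × C_ocean/C_land = 0.160 × 89.3 = 14.3 K.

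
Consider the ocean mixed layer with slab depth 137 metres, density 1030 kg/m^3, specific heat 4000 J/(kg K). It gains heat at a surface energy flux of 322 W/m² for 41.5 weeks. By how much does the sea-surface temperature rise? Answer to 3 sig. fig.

14.3 K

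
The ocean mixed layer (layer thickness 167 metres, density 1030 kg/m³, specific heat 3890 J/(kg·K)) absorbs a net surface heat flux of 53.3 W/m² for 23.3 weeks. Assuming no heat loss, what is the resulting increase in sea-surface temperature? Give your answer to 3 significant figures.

Areal heat capacity C = ρ c_p D = 1030 × 3890 × 167 = 6.69×10^8 J/(m^2 K).
Net heat input Q = F Δt = 53.3 × (23.3 weeks × 6.048×10^5 s/week) = 7.51×10^8 J/m².
ΔT = Q / C = 7.51×10^8 / 6.69×10^8 = 1.12 K.

1.12 K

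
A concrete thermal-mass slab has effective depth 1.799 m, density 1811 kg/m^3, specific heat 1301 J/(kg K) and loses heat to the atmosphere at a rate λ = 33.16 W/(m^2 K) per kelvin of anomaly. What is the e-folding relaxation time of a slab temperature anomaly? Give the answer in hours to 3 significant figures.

35.5 hours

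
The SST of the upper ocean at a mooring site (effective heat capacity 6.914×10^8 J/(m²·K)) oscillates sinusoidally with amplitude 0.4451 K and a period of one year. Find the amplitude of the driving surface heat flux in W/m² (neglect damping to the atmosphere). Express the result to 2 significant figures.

Areal heat capacity C = 6.914×10^8 J/(m²·K) (given).
ω = 2π / 3.15×10^7 s = 1.99×10^-7 s⁻¹.
Cω = 6.91×10^8 × 1.99×10^-7 = 138 W/(m²·K).
F₀ = A × Cω = 0.4451 × 138 = 61.3 W/m².

61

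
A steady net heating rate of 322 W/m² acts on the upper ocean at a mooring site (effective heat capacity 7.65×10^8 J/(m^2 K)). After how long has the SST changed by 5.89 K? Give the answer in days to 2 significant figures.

160 days

Areal heat capacity C = 7.65×10^8 J/(m^2 K) (given).
Time required: Δt = C ΔT / F = 7.65×10^8 × 5.89 / 322 = 1.40×10^7 s.
In days: 1.40×10^7 s / (86400 s/day) = 162 days.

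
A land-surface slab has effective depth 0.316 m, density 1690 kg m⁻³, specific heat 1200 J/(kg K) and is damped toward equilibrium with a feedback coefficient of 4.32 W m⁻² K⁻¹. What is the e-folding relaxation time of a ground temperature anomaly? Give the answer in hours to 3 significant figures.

41.2 hours

Areal heat capacity C = ρ c_p D = 1690 × 1200 × 0.316 = 6.41×10^5 J/(m²·K).
Relaxation time τ = C / λ = 6.41×10^5 / 4.32 = 1.48×10^5 s.
In hours: 1.48×10^5 s / (3600 s/hour) = 41.2 hours.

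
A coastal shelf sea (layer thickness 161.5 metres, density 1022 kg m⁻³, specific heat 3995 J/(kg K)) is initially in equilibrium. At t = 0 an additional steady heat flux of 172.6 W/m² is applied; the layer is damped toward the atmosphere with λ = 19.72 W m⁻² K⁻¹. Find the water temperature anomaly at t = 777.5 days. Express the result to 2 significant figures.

7.6 K

Areal heat capacity C = ρ c_p D = 1022 × 3995 × 161.5 = 6.59×10^8 J/(m²·K).
τ = C / λ = 6.59×10^8 / 19.72 = 3.34×10^7 s.
Equilibrium anomaly ΔT_eq = F / λ = 172.6 / 19.72 = 8.75 K.
t = 777.5 days = 6.72×10^7 s, so t/τ = 2.01.
ΔT(t) = ΔT_eq (1 − e^(−t/τ)) = 8.75 × (1 − e^−2.01) = 7.58 K.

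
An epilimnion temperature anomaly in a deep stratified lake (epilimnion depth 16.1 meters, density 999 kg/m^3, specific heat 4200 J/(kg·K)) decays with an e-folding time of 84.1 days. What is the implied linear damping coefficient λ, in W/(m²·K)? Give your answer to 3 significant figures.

Areal heat capacity C = ρ c_p D = 999 × 4200 × 16.1 = 6.76×10^7 J/(m²·K).
τ = 84.1 days = 7.27×10^6 s.
λ = C / τ = 6.76×10^7 / 7.27×10^6 = 9.30 W/(m²·K).

9.30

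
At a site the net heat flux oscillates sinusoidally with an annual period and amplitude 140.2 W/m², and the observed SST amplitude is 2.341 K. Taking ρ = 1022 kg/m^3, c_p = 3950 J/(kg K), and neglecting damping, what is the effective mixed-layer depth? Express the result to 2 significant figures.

74 m

ω = 2π / 3.15×10^7 s = 1.99×10^-7 s⁻¹.
Required C = F₀ / (A ω) = 140.2 / (2.341 × 1.99×10^-7) = 3.01×10^8 J/(m²·K).
D = C / (ρ c_p) = 3.01×10^8 / (1022 × 3950) = 74.5 m.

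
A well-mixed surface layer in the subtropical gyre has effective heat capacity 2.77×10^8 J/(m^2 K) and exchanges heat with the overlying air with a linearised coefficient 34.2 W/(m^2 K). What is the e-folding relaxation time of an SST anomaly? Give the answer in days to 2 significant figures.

94 days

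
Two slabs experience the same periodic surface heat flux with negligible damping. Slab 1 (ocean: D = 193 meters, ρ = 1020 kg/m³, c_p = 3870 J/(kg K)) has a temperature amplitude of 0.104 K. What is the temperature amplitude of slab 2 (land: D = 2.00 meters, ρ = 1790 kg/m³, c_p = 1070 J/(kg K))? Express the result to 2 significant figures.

21 K

C_ocean = 7.62×10^8 J/(m²·K); C_land = 3.83×10^6 J/(m²·K).
A ∝ 1/C ⇒ A_land = A_ocean × C_ocean/C_land = 0.104 × 199 = 20.7 K.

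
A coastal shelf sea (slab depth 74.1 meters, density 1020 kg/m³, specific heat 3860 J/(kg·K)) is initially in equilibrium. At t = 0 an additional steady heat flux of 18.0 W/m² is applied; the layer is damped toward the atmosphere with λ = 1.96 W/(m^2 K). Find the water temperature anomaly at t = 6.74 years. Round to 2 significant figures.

7.0 K

Areal heat capacity C = ρ c_p D = 1020 × 3860 × 74.1 = 2.92×10^8 J/(m²·K).
τ = C / λ = 2.92×10^8 / 1.96 = 1.49×10^8 s.
Equilibrium anomaly ΔT_eq = F / λ = 18.0 / 1.96 = 9.18 K.
t = 6.74 years = 2.13×10^8 s, so t/τ = 1.43.
ΔT(t) = ΔT_eq (1 − e^(−t/τ)) = 9.18 × (1 − e^−1.43) = 6.98 K.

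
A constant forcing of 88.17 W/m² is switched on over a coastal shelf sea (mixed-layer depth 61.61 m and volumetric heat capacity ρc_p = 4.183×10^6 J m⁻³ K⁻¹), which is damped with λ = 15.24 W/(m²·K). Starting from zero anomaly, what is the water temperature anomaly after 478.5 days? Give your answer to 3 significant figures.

Areal heat capacity C = ρc_p × D = 4.183×10^6 × 61.61 = 2.58×10^8 J m⁻² K⁻¹.
τ = C / λ = 2.58×10^8 / 15.24 = 1.69×10^7 s.
Equilibrium anomaly ΔT_eq = F / λ = 88.17 / 15.24 = 5.79 K.
t = 478.5 days = 4.13×10^7 s, so t/τ = 2.44.
ΔT(t) = ΔT_eq (1 − e^(−t/τ)) = 5.79 × (1 − e^−2.44) = 5.28 K.

5.28 K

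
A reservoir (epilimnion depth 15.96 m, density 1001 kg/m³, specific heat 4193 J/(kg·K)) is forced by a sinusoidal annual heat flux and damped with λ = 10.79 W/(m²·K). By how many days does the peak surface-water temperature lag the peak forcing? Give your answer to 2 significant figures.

Areal heat capacity C = ρ c_p D = 1001 × 4193 × 15.96 = 6.70×10^7 J/(m²·K).
ω = 2π / 3.15×10^7 s = 1.99×10^-7 s⁻¹.
Phase lag φ = arctan(Cω/λ) = arctan(13.3/10.79) = 0.891 rad.
Time lag = φ / ω = 0.891 / 1.99×10^-7 = 4.47×10^6 s = 51.8 days.

52 days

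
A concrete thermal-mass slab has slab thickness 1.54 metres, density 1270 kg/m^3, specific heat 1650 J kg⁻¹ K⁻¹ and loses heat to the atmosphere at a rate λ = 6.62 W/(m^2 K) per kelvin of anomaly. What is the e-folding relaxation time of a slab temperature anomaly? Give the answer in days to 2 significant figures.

5.6 days

Areal heat capacity C = ρ c_p D = 1270 × 1650 × 1.54 = 3.23×10^6 J m⁻² K⁻¹.
Relaxation time τ = C / λ = 3.23×10^6 / 6.62 = 4.87×10^5 s.
In days: 4.87×10^5 s / (86400 s/day) = 5.64 days.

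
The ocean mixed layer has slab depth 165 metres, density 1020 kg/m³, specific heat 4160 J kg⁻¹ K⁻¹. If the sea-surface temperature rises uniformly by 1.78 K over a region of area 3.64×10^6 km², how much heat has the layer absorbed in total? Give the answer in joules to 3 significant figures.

Areal heat capacity C = ρ c_p D = 1020 × 4160 × 165 = 7.00×10^8 J m⁻² K⁻¹.
Heat per unit area: q = C ΔT = 7.00×10^8 × 1.78 = 1.25×10^9 J/m².
Total heat: Q = q × A = 1.25×10^9 × (3.64×10^6 × 10⁶ m²) = 4.54×10^21 J.

4.54×10^21 J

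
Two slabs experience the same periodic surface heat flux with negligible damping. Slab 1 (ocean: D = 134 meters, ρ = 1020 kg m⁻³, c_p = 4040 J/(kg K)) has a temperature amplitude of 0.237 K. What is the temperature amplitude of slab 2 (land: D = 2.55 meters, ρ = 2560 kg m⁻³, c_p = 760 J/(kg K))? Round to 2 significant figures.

26 K

C_ocean = 5.52×10^8 J/(m²·K); C_land = 4.96×10^6 J/(m²·K).
A ∝ 1/C ⇒ A_land = A_ocean × C_ocean/C_land = 0.237 × 111 = 26.4 K.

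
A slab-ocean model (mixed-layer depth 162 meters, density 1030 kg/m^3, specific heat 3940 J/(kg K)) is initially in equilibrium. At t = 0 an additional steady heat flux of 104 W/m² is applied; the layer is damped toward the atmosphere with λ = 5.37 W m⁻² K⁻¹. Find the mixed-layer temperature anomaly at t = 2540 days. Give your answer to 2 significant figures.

Areal heat capacity C = ρ c_p D = 1030 × 3940 × 162 = 6.57×10^8 J/(m²·K).
τ = C / λ = 6.57×10^8 / 5.37 = 1.22×10^8 s.
Equilibrium anomaly ΔT_eq = F / λ = 104 / 5.37 = 19.4 K.
t = 2540 days = 2.19×10^8 s, so t/τ = 1.79.
ΔT(t) = ΔT_eq (1 − e^(−t/τ)) = 19.4 × (1 − e^−1.79) = 16.1 K.

16 K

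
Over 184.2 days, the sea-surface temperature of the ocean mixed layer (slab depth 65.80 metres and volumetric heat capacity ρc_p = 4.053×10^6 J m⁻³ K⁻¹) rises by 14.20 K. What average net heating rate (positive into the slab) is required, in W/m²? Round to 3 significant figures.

Areal heat capacity C = ρc_p × D = 4.053×10^6 × 65.80 = 2.67×10^8 J/(m²·K).
Required heat per unit area: Q = C ΔT = 2.67×10^8 × 14.20 = 3.79×10^9 J/m².
Flux F = Q / Δt = 3.79×10^9 / 1.59×10^7 s = 238 W/m².

238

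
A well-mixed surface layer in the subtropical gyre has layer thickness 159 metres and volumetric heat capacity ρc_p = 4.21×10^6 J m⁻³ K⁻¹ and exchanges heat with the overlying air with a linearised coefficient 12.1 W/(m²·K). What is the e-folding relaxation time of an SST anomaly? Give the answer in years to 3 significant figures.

Areal heat capacity C = ρc_p × D = 4.21×10^6 × 159 = 6.69×10^8 J m⁻² K⁻¹.
Relaxation time τ = C / λ = 6.69×10^8 / 12.1 = 5.53×10^7 s.
In years: 5.53×10^7 s / (3.156×10^7 s/year) = 1.75 years.

1.75 years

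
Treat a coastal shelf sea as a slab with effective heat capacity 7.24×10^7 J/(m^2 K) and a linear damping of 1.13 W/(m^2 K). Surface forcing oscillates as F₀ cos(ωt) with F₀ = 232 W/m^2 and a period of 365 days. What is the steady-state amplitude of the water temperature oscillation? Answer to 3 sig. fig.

16.0 K

Areal heat capacity C = 7.24×10^7 J/(m^2 K) (given).
Angular frequency ω = 2π / T = 2π / 3.15×10^7 s = 1.99×10^-7 s⁻¹.
√((Cω)² + λ²) = √((14.4)² + 1.13²) = 14.5 W/(m²·K).
Amplitude A = F₀ / √((Cω)²+λ²) = 232 / 14.5 = 16.0 K.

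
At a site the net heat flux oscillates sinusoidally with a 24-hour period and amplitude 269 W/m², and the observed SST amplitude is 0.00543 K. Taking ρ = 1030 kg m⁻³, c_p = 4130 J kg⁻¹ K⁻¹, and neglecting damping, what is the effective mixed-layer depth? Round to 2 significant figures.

160 m

ω = 2π / 86400 s = 7.27×10^-5 s⁻¹.
Required C = F₀ / (A ω) = 269 / (0.00543 × 7.27×10^-5) = 6.81×10^8 J/(m²·K).
D = C / (ρ c_p) = 6.81×10^8 / (1030 × 4130) = 160 m.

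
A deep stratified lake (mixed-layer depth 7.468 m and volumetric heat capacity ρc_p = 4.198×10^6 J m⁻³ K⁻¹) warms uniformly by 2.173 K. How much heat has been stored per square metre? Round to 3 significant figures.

Areal heat capacity C = ρc_p × D = 4.198×10^6 × 7.468 = 3.14×10^7 J/(m²·K).
ΔQ = C ΔT = 3.14×10^7 × 2.173 = 6.81×10^7 J/m².

6.81×10^7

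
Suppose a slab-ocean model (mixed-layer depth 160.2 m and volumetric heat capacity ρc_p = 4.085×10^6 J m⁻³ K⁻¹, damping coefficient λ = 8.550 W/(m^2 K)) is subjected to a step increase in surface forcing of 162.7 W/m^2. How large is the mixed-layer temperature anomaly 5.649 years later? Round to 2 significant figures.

Areal heat capacity C = ρc_p × D = 4.085×10^6 × 160.2 = 6.54×10^8 J/(m²·K).
τ = C / λ = 6.54×10^8 / 8.550 = 7.65×10^7 s.
Equilibrium anomaly ΔT_eq = F / λ = 162.7 / 8.550 = 19.0 K.
t = 5.649 years = 1.78×10^8 s, so t/τ = 2.33.
ΔT(t) = ΔT_eq (1 − e^(−t/τ)) = 19.0 × (1 − e^−2.33) = 17.2 K.

17 K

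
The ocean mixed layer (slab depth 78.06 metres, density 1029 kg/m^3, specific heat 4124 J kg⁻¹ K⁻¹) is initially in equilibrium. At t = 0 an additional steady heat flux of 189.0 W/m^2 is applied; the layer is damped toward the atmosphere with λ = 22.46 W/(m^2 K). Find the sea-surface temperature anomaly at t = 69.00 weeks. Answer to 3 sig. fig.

Areal heat capacity C = ρ c_p D = 1029 × 4124 × 78.06 = 3.31×10^8 J/(m^2 K).
τ = C / λ = 3.31×10^8 / 22.46 = 1.47×10^7 s.
Equilibrium anomaly ΔT_eq = F / λ = 189.0 / 22.46 = 8.41 K.
t = 69.00 weeks = 4.17×10^7 s, so t/τ = 2.83.
ΔT(t) = ΔT_eq (1 − e^(−t/τ)) = 8.41 × (1 − e^−2.83) = 7.92 K.

7.92 K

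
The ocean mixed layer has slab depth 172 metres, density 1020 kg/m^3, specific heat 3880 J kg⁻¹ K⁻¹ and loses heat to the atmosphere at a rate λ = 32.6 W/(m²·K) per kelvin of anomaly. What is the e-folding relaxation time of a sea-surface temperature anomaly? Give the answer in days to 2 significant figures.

240 days

Areal heat capacity C = ρ c_p D = 1020 × 3880 × 172 = 6.81×10^8 J/(m^2 K).
Relaxation time τ = C / λ = 6.81×10^8 / 32.6 = 2.09×10^7 s.
In days: 2.09×10^7 s / (86400 s/day) = 242 days.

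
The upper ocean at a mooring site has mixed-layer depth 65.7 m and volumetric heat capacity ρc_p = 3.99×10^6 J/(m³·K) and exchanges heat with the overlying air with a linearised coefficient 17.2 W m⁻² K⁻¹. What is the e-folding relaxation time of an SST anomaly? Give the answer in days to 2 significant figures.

Areal heat capacity C = ρc_p × D = 3.99×10^6 × 65.7 = 2.62×10^8 J/(m^2 K).
Relaxation time τ = C / λ = 2.62×10^8 / 17.2 = 1.52×10^7 s.
In days: 1.52×10^7 s / (86400 s/day) = 176 days.

180 days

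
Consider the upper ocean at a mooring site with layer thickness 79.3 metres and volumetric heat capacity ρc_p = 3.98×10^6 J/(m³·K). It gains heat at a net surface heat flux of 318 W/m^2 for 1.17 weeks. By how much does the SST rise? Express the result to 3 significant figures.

0.713 K

Areal heat capacity C = ρc_p × D = 3.98×10^6 × 79.3 = 3.16×10^8 J m⁻² K⁻¹.
Net heat input Q = F Δt = 318 × (1.17 weeks × 6.048×10^5 s/week) = 2.25×10^8 J/m².
ΔT = Q / C = 2.25×10^8 / 3.16×10^8 = 0.713 K.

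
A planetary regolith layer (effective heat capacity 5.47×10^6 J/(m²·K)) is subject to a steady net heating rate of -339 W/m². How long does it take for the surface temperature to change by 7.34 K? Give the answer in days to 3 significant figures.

1.37 days

Areal heat capacity C = 5.47×10^6 J/(m²·K) (given).
Time required: Δt = C ΔT / F = 5.47×10^6 × -7.34 / -339 = 1.18×10^5 s.
In days: 1.18×10^5 s / (86400 s/day) = 1.37 days.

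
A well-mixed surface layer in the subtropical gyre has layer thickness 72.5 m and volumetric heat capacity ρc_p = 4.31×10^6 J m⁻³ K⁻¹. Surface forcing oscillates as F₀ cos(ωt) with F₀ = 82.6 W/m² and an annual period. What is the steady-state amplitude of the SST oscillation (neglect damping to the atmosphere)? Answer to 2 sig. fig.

Areal heat capacity C = ρc_p × D = 4.31×10^6 × 72.5 = 3.12×10^8 J/(m^2 K).
Angular frequency ω = 2π / T = 2π / 3.15×10^7 s = 1.99×10^-7 s⁻¹.
Cω = 3.12×10^8 × 1.99×10^-7 = 62.3 W/(m²·K).
Amplitude A = F₀ / (Cω) = 82.6 / 62.3 = 1.33 K.

1.3 K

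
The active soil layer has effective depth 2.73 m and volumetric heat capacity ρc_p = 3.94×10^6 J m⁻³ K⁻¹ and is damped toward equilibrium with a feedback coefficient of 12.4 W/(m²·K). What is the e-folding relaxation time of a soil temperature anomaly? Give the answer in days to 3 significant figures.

Areal heat capacity C = ρc_p × D = 3.94×10^6 × 2.73 = 1.08×10^7 J/(m²·K).
Relaxation time τ = C / λ = 1.08×10^7 / 12.4 = 8.67×10^5 s.
In days: 8.67×10^5 s / (86400 s/day) = 10.0 days.

10.0 days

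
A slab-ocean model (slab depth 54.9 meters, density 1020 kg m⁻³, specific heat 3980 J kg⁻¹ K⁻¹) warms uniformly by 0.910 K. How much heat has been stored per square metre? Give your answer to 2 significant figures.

2.0×10^8

Areal heat capacity C = ρ c_p D = 1020 × 3980 × 54.9 = 2.23×10^8 J m⁻² K⁻¹.
ΔQ = C ΔT = 2.23×10^8 × 0.910 = 2.03×10^8 J/m².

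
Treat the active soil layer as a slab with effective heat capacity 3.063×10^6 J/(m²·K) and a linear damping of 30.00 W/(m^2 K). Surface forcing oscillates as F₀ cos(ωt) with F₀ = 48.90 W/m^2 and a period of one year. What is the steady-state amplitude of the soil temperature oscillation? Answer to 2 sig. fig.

1.6 K

Areal heat capacity C = 3.063×10^6 J/(m²·K) (given).
Angular frequency ω = 2π / T = 2π / 3.15×10^7 s = 1.99×10^-7 s⁻¹.
√((Cω)² + λ²) = √((0.610)² + 30.00²) = 30.0 W/(m²·K).
Amplitude A = F₀ / √((Cω)²+λ²) = 48.90 / 30.0 = 1.63 K.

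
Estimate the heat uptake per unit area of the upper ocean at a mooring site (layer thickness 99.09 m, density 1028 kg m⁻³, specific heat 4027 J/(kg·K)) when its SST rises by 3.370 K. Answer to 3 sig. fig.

1.38×10^9

Areal heat capacity C = ρ c_p D = 1028 × 4027 × 99.09 = 4.10×10^8 J/(m²·K).
ΔQ = C ΔT = 4.10×10^8 × 3.370 = 1.38×10^9 J/m².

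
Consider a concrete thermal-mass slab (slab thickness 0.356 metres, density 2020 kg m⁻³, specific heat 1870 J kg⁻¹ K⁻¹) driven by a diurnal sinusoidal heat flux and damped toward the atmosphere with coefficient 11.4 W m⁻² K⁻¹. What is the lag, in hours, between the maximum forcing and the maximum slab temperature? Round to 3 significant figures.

5.56 hours

Areal heat capacity C = ρ c_p D = 2020 × 1870 × 0.356 = 1.34×10^6 J/(m^2 K).
ω = 2π / 86400 s = 7.27×10^-5 s⁻¹.
Phase lag φ = arctan(Cω/λ) = arctan(97.8/11.4) = 1.45 rad.
Time lag = φ / ω = 1.45 / 7.27×10^-5 = 20000 s = 5.56 hours.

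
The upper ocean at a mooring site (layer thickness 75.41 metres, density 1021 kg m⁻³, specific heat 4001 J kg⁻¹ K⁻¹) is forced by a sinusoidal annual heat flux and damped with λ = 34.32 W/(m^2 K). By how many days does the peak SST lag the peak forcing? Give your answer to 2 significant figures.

62 days

Areal heat capacity C = ρ c_p D = 1021 × 4001 × 75.41 = 3.08×10^8 J/(m²·K).
ω = 2π / 3.15×10^7 s = 1.99×10^-7 s⁻¹.
Phase lag φ = arctan(Cω/λ) = arctan(61.4/34.32) = 1.06 rad.
Time lag = φ / ω = 1.06 / 1.99×10^-7 = 5.32×10^6 s = 61.6 days.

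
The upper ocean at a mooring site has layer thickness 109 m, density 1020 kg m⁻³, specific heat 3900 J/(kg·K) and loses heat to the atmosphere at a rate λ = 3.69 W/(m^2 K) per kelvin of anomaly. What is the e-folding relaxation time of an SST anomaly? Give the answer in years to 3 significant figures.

Areal heat capacity C = ρ c_p D = 1020 × 3900 × 109 = 4.34×10^8 J/(m²·K).
Relaxation time τ = C / λ = 4.34×10^8 / 3.69 = 1.18×10^8 s.
In years: 1.18×10^8 s / (3.156×10^7 s/year) = 3.72 years.

3.72 years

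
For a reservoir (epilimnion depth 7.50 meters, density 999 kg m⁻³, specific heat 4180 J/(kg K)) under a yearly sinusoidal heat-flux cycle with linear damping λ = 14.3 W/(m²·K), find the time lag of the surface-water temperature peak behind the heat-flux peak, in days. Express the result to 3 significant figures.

Areal heat capacity C = ρ c_p D = 999 × 4180 × 7.50 = 3.13×10^7 J/(m²·K).
ω = 2π / 3.15×10^7 s = 1.99×10^-7 s⁻¹.
Phase lag φ = arctan(Cω/λ) = arctan(6.24/14.3) = 0.411 rad.
Time lag = φ / ω = 0.411 / 1.99×10^-7 = 2.07×10^6 s = 23.9 days.

23.9 days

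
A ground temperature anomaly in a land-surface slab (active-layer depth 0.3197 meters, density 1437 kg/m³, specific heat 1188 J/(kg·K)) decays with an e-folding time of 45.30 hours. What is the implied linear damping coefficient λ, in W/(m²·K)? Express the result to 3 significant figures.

Areal heat capacity C = ρ c_p D = 1437 × 1188 × 0.3197 = 5.46×10^5 J m⁻² K⁻¹.
τ = 45.30 hours = 1.63×10^5 s.
λ = C / τ = 5.46×10^5 / 1.63×10^5 = 3.35 W/(m²·K).

3.35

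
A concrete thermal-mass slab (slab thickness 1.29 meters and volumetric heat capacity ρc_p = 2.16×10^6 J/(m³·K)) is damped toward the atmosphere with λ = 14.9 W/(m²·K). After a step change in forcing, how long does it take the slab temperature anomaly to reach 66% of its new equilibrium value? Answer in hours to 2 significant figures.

56 hours

Areal heat capacity C = ρc_p × D = 2.16×10^6 × 1.29 = 2.79×10^6 J m⁻² K⁻¹.
τ = C / λ = 2.79×10^6 / 14.9 = 1.87×10^5 s.
Fraction reached: 1 − e^(−t/τ) = 0.66 ⇒ t = −τ ln(1 − 0.66) = τ × 1.08.
t = 2.02×10^5 s = 56.0 hours.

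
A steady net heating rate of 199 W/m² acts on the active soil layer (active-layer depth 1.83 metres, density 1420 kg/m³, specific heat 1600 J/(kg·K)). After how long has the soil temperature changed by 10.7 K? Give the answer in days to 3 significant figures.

2.59 days

Areal heat capacity C = ρ c_p D = 1420 × 1600 × 1.83 = 4.16×10^6 J/(m²·K).
Time required: Δt = C ΔT / F = 4.16×10^6 × 10.7 / 199 = 2.24×10^5 s.
In days: 2.24×10^5 s / (86400 s/day) = 2.59 days.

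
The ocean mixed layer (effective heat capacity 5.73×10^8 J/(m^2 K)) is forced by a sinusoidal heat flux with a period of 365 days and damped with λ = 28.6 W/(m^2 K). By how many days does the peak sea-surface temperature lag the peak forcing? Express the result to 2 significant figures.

77 days

Areal heat capacity C = 5.73×10^8 J/(m^2 K) (given).
ω = 2π / 3.15×10^7 s = 1.99×10^-7 s⁻¹.
Phase lag φ = arctan(Cω/λ) = arctan(114/28.6) = 1.33 rad.
Time lag = φ / ω = 1.33 / 1.99×10^-7 = 6.65×10^6 s = 77.0 days.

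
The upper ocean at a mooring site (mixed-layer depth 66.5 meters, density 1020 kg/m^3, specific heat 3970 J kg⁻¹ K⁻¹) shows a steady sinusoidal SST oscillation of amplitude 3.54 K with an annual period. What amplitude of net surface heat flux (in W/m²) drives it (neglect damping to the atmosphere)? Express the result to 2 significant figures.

190

Areal heat capacity C = ρ c_p D = 1020 × 3970 × 66.5 = 2.69×10^8 J m⁻² K⁻¹.
ω = 2π / 3.15×10^7 s = 1.99×10^-7 s⁻¹.
Cω = 2.69×10^8 × 1.99×10^-7 = 53.7 W/(m²·K).
F₀ = A × Cω = 3.54 × 53.7 = 190 W/m².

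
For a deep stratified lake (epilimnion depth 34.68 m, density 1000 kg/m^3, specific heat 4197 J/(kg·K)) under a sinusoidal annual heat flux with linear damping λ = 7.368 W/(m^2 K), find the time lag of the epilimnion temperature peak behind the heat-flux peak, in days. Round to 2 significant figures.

77 days

Areal heat capacity C = ρ c_p D = 1000 × 4197 × 34.68 = 1.46×10^8 J/(m^2 K).
ω = 2π / 3.15×10^7 s = 1.99×10^-7 s⁻¹.
Phase lag φ = arctan(Cω/λ) = arctan(29.0/7.368) = 1.32 rad.
Time lag = φ / ω = 1.32 / 1.99×10^-7 = 6.64×10^6 s = 76.8 days.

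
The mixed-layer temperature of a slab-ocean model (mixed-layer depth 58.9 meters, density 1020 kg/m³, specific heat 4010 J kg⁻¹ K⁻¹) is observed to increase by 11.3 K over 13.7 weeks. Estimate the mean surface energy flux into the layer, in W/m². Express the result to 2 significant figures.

Areal heat capacity C = ρ c_p D = 1020 × 4010 × 58.9 = 2.41×10^8 J m⁻² K⁻¹.
Required heat per unit area: Q = C ΔT = 2.41×10^8 × 11.3 = 2.72×10^9 J/m².
Flux F = Q / Δt = 2.72×10^9 / 8.29×10^6 s = 329 W/m².

330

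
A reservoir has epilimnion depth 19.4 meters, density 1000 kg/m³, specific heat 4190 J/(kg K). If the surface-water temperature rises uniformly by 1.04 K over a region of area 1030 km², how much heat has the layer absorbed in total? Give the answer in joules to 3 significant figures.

8.71×10^16 J

Areal heat capacity C = ρ c_p D = 1000 × 4190 × 19.4 = 8.13×10^7 J/(m²·K).
Heat per unit area: q = C ΔT = 8.13×10^7 × 1.04 = 8.45×10^7 J/m².
Total heat: Q = q × A = 8.45×10^7 × (1030 × 10⁶ m²) = 8.71×10^16 J.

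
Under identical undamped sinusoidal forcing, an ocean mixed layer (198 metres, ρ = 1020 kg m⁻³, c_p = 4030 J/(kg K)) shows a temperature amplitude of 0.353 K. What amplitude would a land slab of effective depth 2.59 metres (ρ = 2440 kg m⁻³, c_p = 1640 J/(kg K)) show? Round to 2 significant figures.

C_ocean = 8.14×10^8 J/(m²·K); C_land = 1.04×10^7 J/(m²·K).
A ∝ 1/C ⇒ A_land = A_ocean × C_ocean/C_land = 0.353 × 78.5 = 27.7 K.

28 K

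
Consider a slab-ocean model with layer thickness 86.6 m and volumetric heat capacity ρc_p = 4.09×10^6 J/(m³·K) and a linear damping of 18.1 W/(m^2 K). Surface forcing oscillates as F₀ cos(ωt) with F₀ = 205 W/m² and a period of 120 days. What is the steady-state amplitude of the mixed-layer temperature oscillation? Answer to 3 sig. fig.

0.952 K

Areal heat capacity C = ρc_p × D = 4.09×10^6 × 86.6 = 3.54×10^8 J m⁻² K⁻¹.
Angular frequency ω = 2π / T = 2π / 1.04×10^7 s = 6.06×10^-7 s⁻¹.
√((Cω)² + λ²) = √((215)² + 18.1²) = 215 W/(m²·K).
Amplitude A = F₀ / √((Cω)²+λ²) = 205 / 215 = 0.952 K.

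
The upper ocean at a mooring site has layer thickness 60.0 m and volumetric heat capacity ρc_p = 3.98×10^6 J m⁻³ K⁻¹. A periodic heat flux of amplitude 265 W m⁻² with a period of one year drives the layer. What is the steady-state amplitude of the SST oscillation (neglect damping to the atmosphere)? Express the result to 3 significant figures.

5.57 K

Areal heat capacity C = ρc_p × D = 3.98×10^6 × 60.0 = 2.39×10^8 J m⁻² K⁻¹.
Angular frequency ω = 2π / T = 2π / 3.15×10^7 s = 1.99×10^-7 s⁻¹.
Cω = 2.39×10^8 × 1.99×10^-7 = 47.6 W/(m²·K).
Amplitude A = F₀ / (Cω) = 265 / 47.6 = 5.57 K.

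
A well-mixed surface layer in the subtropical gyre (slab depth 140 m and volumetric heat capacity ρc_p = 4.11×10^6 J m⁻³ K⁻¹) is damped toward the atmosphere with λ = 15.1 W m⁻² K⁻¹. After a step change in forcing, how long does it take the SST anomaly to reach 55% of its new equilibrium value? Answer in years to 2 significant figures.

Areal heat capacity C = ρc_p × D = 4.11×10^6 × 140 = 5.75×10^8 J/(m^2 K).
τ = C / λ = 5.75×10^8 / 15.1 = 3.81×10^7 s.
Fraction reached: 1 − e^(−t/τ) = 0.55 ⇒ t = −τ ln(1 − 0.55) = τ × 0.799.
t = 3.04×10^7 s = 0.964 years.

0.96 years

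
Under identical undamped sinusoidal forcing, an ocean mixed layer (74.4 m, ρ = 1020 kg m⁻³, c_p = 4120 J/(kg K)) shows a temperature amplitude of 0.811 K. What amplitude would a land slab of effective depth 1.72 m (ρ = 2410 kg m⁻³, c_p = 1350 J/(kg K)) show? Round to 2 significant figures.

C_ocean = 3.13×10^8 J/(m²·K); C_land = 5.60×10^6 J/(m²·K).
A ∝ 1/C ⇒ A_land = A_ocean × C_ocean/C_land = 0.811 × 55.9 = 45.3 K.

45 K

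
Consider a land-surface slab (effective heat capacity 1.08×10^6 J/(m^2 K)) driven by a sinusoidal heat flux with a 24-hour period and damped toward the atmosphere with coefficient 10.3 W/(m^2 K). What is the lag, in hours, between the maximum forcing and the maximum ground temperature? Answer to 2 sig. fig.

Areal heat capacity C = 1.08×10^6 J/(m^2 K) (given).
ω = 2π / 86400 s = 7.27×10^-5 s⁻¹.
Phase lag φ = arctan(Cω/λ) = arctan(78.5/10.3) = 1.44 rad.
Time lag = φ / ω = 1.44 / 7.27×10^-5 = 19800 s = 5.50 hours.

5.5 hours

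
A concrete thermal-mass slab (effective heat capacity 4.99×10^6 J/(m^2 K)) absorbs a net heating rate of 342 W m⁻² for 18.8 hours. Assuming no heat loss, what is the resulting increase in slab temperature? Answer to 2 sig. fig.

Areal heat capacity C = 4.99×10^6 J/(m^2 K) (given).
Net heat input Q = F Δt = 342 × (18.8 hours × 3600 s/hour) = 2.31×10^7 J/m².
ΔT = Q / C = 2.31×10^7 / 4.99×10^6 = 4.64 K.

4.6 K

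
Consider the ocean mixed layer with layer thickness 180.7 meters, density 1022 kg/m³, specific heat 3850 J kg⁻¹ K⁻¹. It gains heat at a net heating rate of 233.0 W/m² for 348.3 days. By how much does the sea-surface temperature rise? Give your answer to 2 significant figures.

Areal heat capacity C = ρ c_p D = 1022 × 3850 × 180.7 = 7.11×10^8 J m⁻² K⁻¹.
Net heat input Q = F Δt = 233.0 × (348.3 days × 86400 s/day) = 7.01×10^9 J/m².
ΔT = Q / C = 7.01×10^9 / 7.11×10^8 = 9.86 K.

9.9 K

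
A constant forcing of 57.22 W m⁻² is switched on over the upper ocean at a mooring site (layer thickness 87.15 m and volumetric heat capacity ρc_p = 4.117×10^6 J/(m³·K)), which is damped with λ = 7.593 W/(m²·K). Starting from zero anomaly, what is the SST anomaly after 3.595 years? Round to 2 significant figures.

Areal heat capacity C = ρc_p × D = 4.117×10^6 × 87.15 = 3.59×10^8 J/(m^2 K).
τ = C / λ = 3.59×10^8 / 7.593 = 4.73×10^7 s.
Equilibrium anomaly ΔT_eq = F / λ = 57.22 / 7.593 = 7.54 K.
t = 3.595 years = 1.13×10^8 s, so t/τ = 2.40.
ΔT(t) = ΔT_eq (1 − e^(−t/τ)) = 7.54 × (1 − e^−2.40) = 6.85 K.

6.9 K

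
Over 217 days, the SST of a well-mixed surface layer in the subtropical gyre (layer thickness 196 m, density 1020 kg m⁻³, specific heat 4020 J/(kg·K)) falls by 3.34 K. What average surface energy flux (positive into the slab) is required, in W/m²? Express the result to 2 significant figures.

Areal heat capacity C = ρ c_p D = 1020 × 4020 × 196 = 8.04×10^8 J m⁻² K⁻¹.
Required heat per unit area: Q = C ΔT = 8.04×10^8 × -3.34 = -2.68×10^9 J/m².
Flux F = Q / Δt = -2.68×10^9 / 1.87×10^7 s = -143 W/m².

-140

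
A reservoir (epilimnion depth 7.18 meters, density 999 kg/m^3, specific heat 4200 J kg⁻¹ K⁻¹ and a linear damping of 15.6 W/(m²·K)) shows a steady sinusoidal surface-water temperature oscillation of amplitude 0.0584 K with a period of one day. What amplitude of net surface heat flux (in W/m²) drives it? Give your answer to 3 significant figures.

128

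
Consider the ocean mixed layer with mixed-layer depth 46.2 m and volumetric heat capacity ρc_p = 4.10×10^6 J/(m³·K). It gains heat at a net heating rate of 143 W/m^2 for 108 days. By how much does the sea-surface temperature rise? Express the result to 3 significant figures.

7.04 K

Areal heat capacity C = ρc_p × D = 4.10×10^6 × 46.2 = 1.89×10^8 J/(m^2 K).
Net heat input Q = F Δt = 143 × (108 days × 86400 s/day) = 1.33×10^9 J/m².
ΔT = Q / C = 1.33×10^9 / 1.89×10^8 = 7.04 K.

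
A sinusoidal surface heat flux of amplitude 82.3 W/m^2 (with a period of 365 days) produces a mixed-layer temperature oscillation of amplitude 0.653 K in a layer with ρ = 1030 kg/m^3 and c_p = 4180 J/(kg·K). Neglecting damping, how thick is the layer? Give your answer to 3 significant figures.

147 m

ω = 2π / 3.15×10^7 s = 1.99×10^-7 s⁻¹.
Required C = F₀ / (A ω) = 82.3 / (0.653 × 1.99×10^-7) = 6.33×10^8 J/(m²·K).
D = C / (ρ c_p) = 6.33×10^8 / (1030 × 4180) = 147 m.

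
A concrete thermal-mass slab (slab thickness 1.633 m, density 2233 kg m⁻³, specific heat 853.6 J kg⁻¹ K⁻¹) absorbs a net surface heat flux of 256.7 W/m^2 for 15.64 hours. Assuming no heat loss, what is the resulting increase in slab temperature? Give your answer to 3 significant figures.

4.64 K

Areal heat capacity C = ρ c_p D = 2233 × 853.6 × 1.633 = 3.11×10^6 J/(m^2 K).
Net heat input Q = F Δt = 256.7 × (15.64 hours × 3600 s/hour) = 1.45×10^7 J/m².
ΔT = Q / C = 1.45×10^7 / 3.11×10^6 = 4.64 K.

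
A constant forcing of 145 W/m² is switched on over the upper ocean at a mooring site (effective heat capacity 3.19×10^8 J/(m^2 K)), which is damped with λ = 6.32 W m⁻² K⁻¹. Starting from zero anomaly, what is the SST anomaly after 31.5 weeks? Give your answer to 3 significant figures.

Areal heat capacity C = 3.19×10^8 J/(m^2 K) (given).
τ = C / λ = 3.19×10^8 / 6.32 = 5.05×10^7 s.
Equilibrium anomaly ΔT_eq = F / λ = 145 / 6.32 = 22.9 K.
t = 31.5 weeks = 1.91×10^7 s, so t/τ = 0.377.
ΔT(t) = ΔT_eq (1 − e^(−t/τ)) = 22.9 × (1 − e^−0.377) = 7.21 K.

7.21 K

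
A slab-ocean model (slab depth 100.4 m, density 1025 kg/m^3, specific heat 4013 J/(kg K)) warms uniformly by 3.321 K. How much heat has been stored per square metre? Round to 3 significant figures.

Areal heat capacity C = ρ c_p D = 1025 × 4013 × 100.4 = 4.13×10^8 J/(m²·K).
ΔQ = C ΔT = 4.13×10^8 × 3.321 = 1.37×10^9 J/m².

1.37×10^9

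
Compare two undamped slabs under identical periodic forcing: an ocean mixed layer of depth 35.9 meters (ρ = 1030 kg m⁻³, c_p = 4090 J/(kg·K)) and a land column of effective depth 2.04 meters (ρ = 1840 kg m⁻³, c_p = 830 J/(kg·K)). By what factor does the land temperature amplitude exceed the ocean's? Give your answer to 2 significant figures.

C_ocean = 1030 × 4090 × 35.9 = 1.51×10^8 J/(m²·K).
C_land = 1840 × 830 × 2.04 = 3.12×10^6 J/(m²·K).
Undamped amplitude ∝ 1/C, so A_land/A_ocean = C_ocean/C_land = 48.5.

49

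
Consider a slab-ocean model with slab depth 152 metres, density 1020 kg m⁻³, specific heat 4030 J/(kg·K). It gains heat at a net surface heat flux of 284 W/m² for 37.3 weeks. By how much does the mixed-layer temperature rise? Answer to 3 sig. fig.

Areal heat capacity C = ρ c_p D = 1020 × 4030 × 152 = 6.25×10^8 J m⁻² K⁻¹.
Net heat input Q = F Δt = 284 × (37.3 weeks × 6.048×10^5 s/week) = 6.41×10^9 J/m².
ΔT = Q / C = 6.41×10^9 / 6.25×10^8 = 10.3 K.

10.3 K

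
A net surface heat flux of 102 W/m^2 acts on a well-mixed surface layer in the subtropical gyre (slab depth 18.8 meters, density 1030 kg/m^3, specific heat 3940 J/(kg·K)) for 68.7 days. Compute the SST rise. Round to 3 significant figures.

Areal heat capacity C = ρ c_p D = 1030 × 3940 × 18.8 = 7.63×10^7 J m⁻² K⁻¹.
Net heat input Q = F Δt = 102 × (68.7 days × 86400 s/day) = 6.05×10^8 J/m².
ΔT = Q / C = 6.05×10^8 / 7.63×10^7 = 7.94 K.

7.94 K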